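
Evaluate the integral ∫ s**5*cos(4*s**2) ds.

Let u = s², du = 2s ds; rewrite as (1/2)∫ u^2·cos(4u) du.
Now integrate by parts 2 times.

s**4*sin(4*s**2)/8 + s**2*cos(4*s**2)/16 - sin(4*s**2)/64 + C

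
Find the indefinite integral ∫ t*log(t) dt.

Use integration by parts with u = log(t), dv = t dt.
Then du = 1/t dt and v = t**2/2.

t**2*log(t)/2 - t**2/4 + C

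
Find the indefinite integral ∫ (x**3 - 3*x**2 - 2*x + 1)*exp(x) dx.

Use integration by parts with u = x**3 - 3*x**2 - 2*x + 1, dv = exp(x) dx, so v = exp(x).
Apply parts 3 times (tabular method): alternate signs, differentiate u down to 0, integrate dv up.

(x**3 - 6*x**2 + 10*x - 9)*exp(x) + C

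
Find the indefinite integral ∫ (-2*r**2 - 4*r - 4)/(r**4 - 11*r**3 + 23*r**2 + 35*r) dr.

Factor the denominator: r*(r - 7)*(r - 5)*(r + 1).
Partial-fraction decomposition: 1/(24*(r + 1)) + 37/(30*(r - 5)) - 65/(56*(r - 7)) - 4/(35*r).
Integrate each term: A/(r−a) contributes A·log|r−a|.

-4*log(r)/35 - 65*log(r - 7)/56 + 37*log(r - 5)/30 + log(r + 1)/24 + C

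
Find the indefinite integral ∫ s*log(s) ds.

s**2*log(s)/2 - s**2/4 + C

Use integration by parts with u = log(s), dv = s ds.
Then du = 1/s ds and v = s**2/2.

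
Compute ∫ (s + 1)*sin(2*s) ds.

-s*cos(2*s)/2 + sin(2*s)/4 - cos(2*s)/2 + C

Use integration by parts with u = s + 1, dv = sin(2*s) ds, so v = -cos(2*s)/2.
Apply parts 1 times (tabular method): alternate signs, differentiate u down to 0, integrate dv up.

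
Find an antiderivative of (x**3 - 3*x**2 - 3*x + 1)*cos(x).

Use integration by parts with u = x**3 - 3*x**2 - 3*x + 1, dv = cos(x) dx, so v = sin(x).
Apply parts 3 times (tabular method): alternate signs, differentiate u down to 0, integrate dv up.

x**3*sin(x) - 3*x**2*sin(x) + 3*x**2*cos(x) - 9*x*sin(x) - 6*x*cos(x) + 7*sin(x) - 9*cos(x) + C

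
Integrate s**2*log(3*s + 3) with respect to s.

s**3*log(3*s + 3)/3 - s**3/9 + s**2/6 - s/3 + log(s + 1)/3 + C

Use integration by parts with u = log(3*s + 3), dv = s**2 ds.
Then du = 3/(3*s + 3) ds and v = s**3/3.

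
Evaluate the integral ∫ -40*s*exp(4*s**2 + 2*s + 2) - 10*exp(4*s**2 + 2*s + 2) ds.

-5*exp(4*s**2 + 2*s + 2) + C

Let u = 4*s**2 + 2*s + 2, so du = (8*s + 2) ds.
Rewriting, the integral becomes -5·∫ e^u du = -5·e^u.
Substituting back, u = 4*s**2 + 2*s + 2.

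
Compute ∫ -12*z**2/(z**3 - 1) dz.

Let u = z**3 - 1, so du = (3*z**2) dz.
Rewriting, the integral becomes -4·∫ 1/u du = -4·log(u).
Substituting back, u = z**3 - 1.

-4*log(z**3 - 1) + C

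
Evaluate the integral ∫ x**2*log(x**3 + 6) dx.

x**3*log(x**3 + 6)/3 - x**3/3 + 2*log(x**3 + 6) + C

Let u = x**3 + 6, so du = (3*x**2) dx.
The integral becomes (1/3)·∫ log(u) du; integrate by parts with u′=log(u), dv′=du.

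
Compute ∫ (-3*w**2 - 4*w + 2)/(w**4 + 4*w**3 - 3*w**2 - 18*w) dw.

-log(w)/9 - 9*log(w - 2)/25 + 106*log(w + 3)/225 + 13/(15*w + 45) + C

Factor the denominator: w*(w - 2)*(w + 3)**2.
Partial-fraction decomposition: 106/(225*(w + 3)) - 13/(15*(w + 3)**2) - 9/(25*(w - 2)) - 1/(9*w).
Integrate each term; A/(w−a) gives A·log|w−a|; A/(w−a)² gives −A/(w−a).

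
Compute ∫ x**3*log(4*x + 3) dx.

Use integration by parts with u = log(4*x + 3), dv = x**3 dx.
Then du = 4/(4*x + 3) dx and v = x**4/4.

x**4*log(4*x + 3)/4 - x**4/16 + x**3/16 - 9*x**2/128 + 27*x/256 - 81*log(4*x + 3)/1024 + C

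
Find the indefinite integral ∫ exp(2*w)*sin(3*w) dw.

Let I denote the integral. Integrate by parts with u = sin(3*w), dv = exp(2*w) dw, so v = exp(2*w)/2: I = exp(2*w)*sin(3*w)/2 − (3/2)·∫ exp(2*w)*cos(3*w) dw.
Apply parts again with u = cos(3*w), dv = exp(2*w) dw: ∫ exp(2*w)*cos(3*w) dw = exp(2*w)*cos(3*w)/2 + (3/2)·I. Substituting back brings back I: I = exp(2*w)*sin(3*w)/2 - 3*exp(2*w)*cos(3*w)/4 − (9/4)·I.
Solving for I: (1 + 9/4)·I equals the remaining terms, so I = (4/13)·(exp(2*w)*sin(3*w)/2 - 3*exp(2*w)*cos(3*w)/4).

2*exp(2*w)*sin(3*w)/13 - 3*exp(2*w)*cos(3*w)/13 + C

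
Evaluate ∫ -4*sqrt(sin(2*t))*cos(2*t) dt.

-4*sin(2*t)**(3/2)/3 + C

Let u = sin(2*t), so du = (2*cos(2*t)) dt.
Rewriting, the integral becomes -2·∫ √u du = -2·(2/3)u^(3/2).
Substituting back, u = sin(2*t).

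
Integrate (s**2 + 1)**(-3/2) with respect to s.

s/sqrt(s**2 + 1) + C

Substitute s = tan(θ), so ds = sec(θ)^2 dθ and the radical becomes sqrt(s**2 + 1) = sec(θ) by the Pythagorean identity.
Integrate the resulting trig expression in θ, then back-substitute tan(θ) = s, sec(θ) = sqrt(s**2 + 1) (absorbing any constant into C).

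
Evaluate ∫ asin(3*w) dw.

Use integration by parts with u = arcsin(3*w), dv = dw.
Then du = 3/sqrt(-9*w**2 + 1) dw.

w*asin(3*w) + sqrt(-9*w**2 + 1)/3 + C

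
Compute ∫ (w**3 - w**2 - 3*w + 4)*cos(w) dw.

w**3*sin(w) - w**2*sin(w) + 3*w**2*cos(w) - 9*w*sin(w) - 2*w*cos(w) + 6*sin(w) - 9*cos(w) + C

Use integration by parts with u = w**3 - w**2 - 3*w + 4, dv = cos(w) dw, so v = sin(w).
Apply parts 3 times (tabular method): alternate signs, differentiate u down to 0, integrate dv up.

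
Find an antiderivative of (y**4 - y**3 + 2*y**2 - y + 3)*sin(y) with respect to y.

-y**4*cos(y) + 4*y**3*sin(y) + y**3*cos(y) - 3*y**2*sin(y) + 10*y**2*cos(y) - 20*y*sin(y) - 5*y*cos(y) + 5*sin(y) - 23*cos(y) + C

Use integration by parts with u = y**4 - y**3 + 2*y**2 - y + 3, dv = sin(y) dy, so v = -cos(y).
Apply parts 4 times (tabular method): alternate signs, differentiate u down to 0, integrate dv up.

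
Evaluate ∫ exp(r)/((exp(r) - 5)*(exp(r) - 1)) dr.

Let u = e^r, du = e^r dr.
The integral becomes ∫ du/((u-5)(u-1)); decompose into partial fractions.

log(exp(r) - 5)/4 - log(exp(r) - 1)/4 + C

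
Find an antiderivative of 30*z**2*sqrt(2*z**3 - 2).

Let u = 2*z**3 - 2, so du = (6*z**2) dz.
Rewriting, the integral becomes 5·∫ √u du = 5·(2/3)u^(3/2).
Substituting back, u = 2*z**3 - 2.

10*(2*z**3 - 2)**(3/2)/3 + C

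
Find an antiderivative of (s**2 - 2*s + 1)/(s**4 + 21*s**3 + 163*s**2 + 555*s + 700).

25*log(s + 4)/3 - 3*log(s + 5) - 16*log(s + 7)/3 + 18/(s + 5) + C

Factor the denominator: (s + 4)*(s + 5)**2*(s + 7).
Partial-fraction decomposition: -16/(3*(s + 7)) - 3/(s + 5) - 18/(s + 5)**2 + 25/(3*(s + 4)).
Integrate each term; A/(s−a) gives A·log|s−a|; A/(s−a)² gives −A/(s−a).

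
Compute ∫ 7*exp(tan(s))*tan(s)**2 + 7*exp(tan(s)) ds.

7*exp(tan(s)) + C

Let u = tan(s), so du = (tan(s)**2 + 1) ds.
Rewriting, the integral becomes 7·∫ e^u du = 7·e^u.
Substituting back, u = tan(s).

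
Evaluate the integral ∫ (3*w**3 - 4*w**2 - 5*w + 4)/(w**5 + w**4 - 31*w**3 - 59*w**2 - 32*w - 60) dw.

Factor the denominator: (w - 6)*(w + 2)*(w + 5)*(w**2 + 1).
Partial-fraction decomposition: 8*(47*w - 14)/(2405*(w**2 + 1)) - 223/(429*(w + 5)) + 13/(60*(w + 2)) + 239/(1628*(w - 6)).
Integrate each term; A/(w−a) gives A·log|w−a|; the (Bw+D)/(w²+p²) term gives a log and an atan.

239*log(w - 6)/1628 + 13*log(w + 2)/60 - 223*log(w + 5)/429 + 188*log(w**2 + 1)/2405 - 112*atan(w)/2405 + C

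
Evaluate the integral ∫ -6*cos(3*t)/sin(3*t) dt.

Let u = sin(3*t), so du = (3*cos(3*t)) dt.
Rewriting, the integral becomes -2·∫ 1/u du = -2·log(u).
Substituting back, u = sin(3*t).

-2*log(sin(3*t)) + C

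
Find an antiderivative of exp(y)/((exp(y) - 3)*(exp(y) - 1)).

Let u = e^y, du = e^y dy.
The integral becomes ∫ du/((u-1)(u-3)); decompose into partial fractions.

log(exp(y) - 3)/2 - log(exp(y) - 1)/2 + C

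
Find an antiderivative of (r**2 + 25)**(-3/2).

r/(25*sqrt(r**2 + 25)) + C

Substitute r = 5·tan(θ), so dr = 5·sec(θ)^2 dθ and the radical becomes sqrt(r**2 + 25) = 5·sec(θ) by the Pythagorean identity.
Integrate the resulting trig expression in θ, then back-substitute tan(θ) = r/5, sec(θ) = sqrt(r**2 + 25)/5 (absorbing any constant into C).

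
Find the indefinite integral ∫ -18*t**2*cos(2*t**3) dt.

Let u = 2*t**3, so du = (6*t**2) dt.
Rewriting, the integral becomes -3·∫ cos(u) du = -3·sin(u).
Substituting back, u = 2*t**3.

-3*sin(2*t**3) + C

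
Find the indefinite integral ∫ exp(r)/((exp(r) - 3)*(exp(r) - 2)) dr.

log(exp(r) - 3) - log(exp(r) - 2) + C

Let u = e^r, du = e^r dr.
The integral becomes ∫ du/((u-2)(u-3)); decompose into partial fractions.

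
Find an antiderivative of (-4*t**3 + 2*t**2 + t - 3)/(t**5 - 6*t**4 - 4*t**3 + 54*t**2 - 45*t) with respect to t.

Factor the denominator: t*(t - 5)*(t - 3)*(t - 1)*(t + 3).
Partial-fraction decomposition: 5/(24*(t + 3)) - 1/(8*(t - 1)) + 5/(4*(t - 3)) - 7/(5*(t - 5)) + 1/(15*t).
Integrate each term: A/(t−a) contributes A·log|t−a|.

log(t)/15 - 7*log(t - 5)/5 + 5*log(t - 3)/4 - log(t - 1)/8 + 5*log(t + 3)/24 + C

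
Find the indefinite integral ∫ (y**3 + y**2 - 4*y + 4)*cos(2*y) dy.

Use integration by parts with u = y**3 + y**2 - 4*y + 4, dv = cos(2*y) dy, so v = sin(2*y)/2.
Apply parts 3 times (tabular method): alternate signs, differentiate u down to 0, integrate dv up.

y**3*sin(2*y)/2 + y**2*sin(2*y)/2 + 3*y**2*cos(2*y)/4 - 11*y*sin(2*y)/4 + y*cos(2*y)/2 + 7*sin(2*y)/4 - 11*cos(2*y)/8 + C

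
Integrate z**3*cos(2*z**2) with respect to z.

Let u = z², du = 2z dz; rewrite as (1/2)∫ u^1·cos(2u) du.
Now integrate by parts 1 time.

z**2*sin(2*z**2)/4 + cos(2*z**2)/8 + C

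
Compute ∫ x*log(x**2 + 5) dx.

Let u = x**2 + 5, so du = (2*x) dx.
The integral becomes (1/2)·∫ log(u) du; integrate by parts with u′=log(u), dv′=du.

x**2*log(x**2 + 5)/2 - x**2/2 + 5*log(x**2 + 5)/2 + C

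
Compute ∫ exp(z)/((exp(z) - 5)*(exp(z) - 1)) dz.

Let u = e^z, du = e^z dz.
The integral becomes ∫ du/((u-5)(u-1)); decompose into partial fractions.

log(exp(z) - 5)/4 - log(exp(z) - 1)/4 + C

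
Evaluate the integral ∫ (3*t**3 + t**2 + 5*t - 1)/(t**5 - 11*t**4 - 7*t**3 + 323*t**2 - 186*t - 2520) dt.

278*log(t - 7)/55 - 713*log(t - 6)/90 + 53*log(t - 5)/18 + 11*log(t + 3)/90 - 197*log(t + 4)/990 + C

Factor the denominator: (t - 7)*(t - 6)*(t - 5)*(t + 3)*(t + 4).
Partial-fraction decomposition: -197/(990*(t + 4)) + 11/(90*(t + 3)) + 53/(18*(t - 5)) - 713/(90*(t - 6)) + 278/(55*(t - 7)).
Integrate each term: A/(t−a) contributes A·log|t−a|.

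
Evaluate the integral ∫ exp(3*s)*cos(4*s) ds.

4*exp(3*s)*sin(4*s)/25 + 3*exp(3*s)*cos(4*s)/25 + C

Let I denote the integral. Integrate by parts with u = cos(4*s), dv = exp(3*s) ds, so v = exp(3*s)/3: I = exp(3*s)*cos(4*s)/3 + (4/3)·∫ exp(3*s)*sin(4*s) ds.
Apply parts again with u = sin(4*s), dv = exp(3*s) ds: ∫ exp(3*s)*sin(4*s) ds = exp(3*s)*sin(4*s)/3 − (4/3)·I. Substituting back brings back I: I = 4*exp(3*s)*sin(4*s)/9 + exp(3*s)*cos(4*s)/3 − (16/9)·I.
Solving for I: (1 + 16/9)·I equals the remaining terms, so I = (9/25)·(4*exp(3*s)*sin(4*s)/9 + exp(3*s)*cos(4*s)/3).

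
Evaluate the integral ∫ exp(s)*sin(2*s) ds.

Let I denote the integral. Integrate by parts with u = sin(2*s), dv = exp(s) ds, so v = exp(s): I = exp(s)*sin(2*s) − 2·∫ exp(s)*cos(2*s) ds.
Apply parts again with u = cos(2*s), dv = exp(s) ds: ∫ exp(s)*cos(2*s) ds = exp(s)*cos(2*s) + 2·I. Substituting back brings back I: I = exp(s)*sin(2*s) - 2*exp(s)*cos(2*s) − 4·I.
Solving for I: (1 + 4)·I equals the remaining terms, so I = (1/5)·(exp(s)*sin(2*s) - 2*exp(s)*cos(2*s)).

exp(s)*sin(2*s)/5 - 2*exp(s)*cos(2*s)/5 + C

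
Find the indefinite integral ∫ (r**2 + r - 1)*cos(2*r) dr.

r**2*sin(2*r)/2 + r*sin(2*r)/2 + r*cos(2*r)/2 - 3*sin(2*r)/4 + cos(2*r)/4 + C

Use integration by parts with u = r**2 + r - 1, dv = cos(2*r) dr, so v = sin(2*r)/2.
Apply parts 2 times (tabular method): alternate signs, differentiate u down to 0, integrate dv up.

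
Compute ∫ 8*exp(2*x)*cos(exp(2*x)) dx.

Let u = exp(2*x), so du = (2*exp(2*x)) dx.
Rewriting, the integral becomes 4·∫ cos(u) du = 4·sin(u).
Substituting back, u = exp(2*x).

4*sin(exp(2*x)) + C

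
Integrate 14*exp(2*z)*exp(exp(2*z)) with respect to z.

Let u = exp(2*z), so du = (2*exp(2*z)) dz.
Rewriting, the integral becomes 7·∫ e^u du = 7·e^u.
Substituting back, u = exp(2*z).

7*exp(exp(2*z)) + C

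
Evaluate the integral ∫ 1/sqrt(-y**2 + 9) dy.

Substitute y = 3·sin(θ), so dy = 3·cos(θ) dθ and the radical becomes sqrt(-y**2 + 9) = 3·cos(θ) by the Pythagorean identity.
Integrate the resulting trig expression in θ, then back-substitute θ = asin(y/3), sin(θ) = y/3, cos(θ) = sqrt(-y**2 + 9)/3 (absorbing any constant into C).

asin(y/3) + C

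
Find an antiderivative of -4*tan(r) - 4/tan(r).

Let u = tan(r), so du = (tan(r)**2 + 1) dr.
Rewriting, the integral becomes -4·∫ 1/u du = -4·log(u).
Substituting back, u = tan(r).

-4*log(tan(r)) + C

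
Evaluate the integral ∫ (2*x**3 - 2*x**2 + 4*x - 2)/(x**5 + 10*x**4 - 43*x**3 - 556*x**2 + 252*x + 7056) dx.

Factor the denominator: (x - 6)*(x - 4)*(x + 6)*(x + 7)**2.
Partial-fraction decomposition: 8120/(1859*(x + 7)) + 74/(13*(x + 7)**2) - 53/(12*(x + 6)) - 1/(22*(x - 4)) + 191/(2028*(x - 6)).
Integrate each term; A/(x−a) gives A·log|x−a|; A/(x−a)² gives −A/(x−a).

191*log(x - 6)/2028 - log(x - 4)/22 - 53*log(x + 6)/12 + 8120*log(x + 7)/1859 - 74/(13*x + 91) + C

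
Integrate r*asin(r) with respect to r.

r**2*asin(r)/2 + r*sqrt(-r**2 + 1)/4 - asin(r)/4 + C

Use integration by parts with u = arcsin(r), dv = r dr.
Then du = 1/sqrt(-r**2 + 1) dr.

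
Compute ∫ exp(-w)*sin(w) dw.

Let I denote the integral. Integrate by parts with u = sin(w), dv = exp(-w) dw, so v = -exp(-w): I = -exp(-w)*sin(w) + ∫ exp(-w)*cos(w) dw.
Apply parts again with u = cos(w), dv = exp(-w) dw: ∫ exp(-w)*cos(w) dw = -exp(-w)*cos(w) − I. Substituting back brings back I: I = -exp(-w)*sin(w) - exp(-w)*cos(w) − I.
Solving for I: (1 + 1)·I equals the remaining terms, so I = (1/2)·(-exp(-w)*sin(w) - exp(-w)*cos(w)).

-exp(-w)*sin(w)/2 - exp(-w)*cos(w)/2 + C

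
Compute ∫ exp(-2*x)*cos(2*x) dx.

Let I denote the integral. Integrate by parts with u = cos(2*x), dv = exp(-2*x) dx, so v = -exp(-2*x)/2: I = -exp(-2*x)*cos(2*x)/2 − ∫ exp(-2*x)*sin(2*x) dx.
Apply parts again with u = sin(2*x), dv = exp(-2*x) dx: ∫ exp(-2*x)*sin(2*x) dx = -exp(-2*x)*sin(2*x)/2 + I. Substituting back brings back I: I = exp(-2*x)*sin(2*x)/2 - exp(-2*x)*cos(2*x)/2 − I.
Solving for I: (1 + 1)·I equals the remaining terms, so I = (1/2)·(exp(-2*x)*sin(2*x)/2 - exp(-2*x)*cos(2*x)/2).

exp(-2*x)*sin(2*x)/4 - exp(-2*x)*cos(2*x)/4 + C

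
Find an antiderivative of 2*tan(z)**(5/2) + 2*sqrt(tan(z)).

4*tan(z)**(3/2)/3 + C

Let u = tan(z), so du = (tan(z)**2 + 1) dz.
Rewriting, the integral becomes 2·∫ √u du = 2·(2/3)u^(3/2).
Substituting back, u = tan(z).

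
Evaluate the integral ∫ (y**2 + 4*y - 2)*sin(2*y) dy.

Use integration by parts with u = y**2 + 4*y - 2, dv = sin(2*y) dy, so v = -cos(2*y)/2.
Apply parts 2 times (tabular method): alternate signs, differentiate u down to 0, integrate dv up.

-y**2*cos(2*y)/2 + y*sin(2*y)/2 - 2*y*cos(2*y) + sin(2*y) + 5*cos(2*y)/4 + C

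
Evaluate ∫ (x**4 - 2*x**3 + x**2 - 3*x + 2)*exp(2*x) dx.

(x**4 - 4*x**3 + 7*x**2 - 10*x + 7)*exp(2*x)/2 + C

Use integration by parts with u = x**4 - 2*x**3 + x**2 - 3*x + 2, dv = exp(2*x) dx, so v = exp(2*x)/2.
Apply parts 4 times (tabular method): alternate signs, differentiate u down to 0, integrate dv up.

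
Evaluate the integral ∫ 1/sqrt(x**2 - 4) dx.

log(x + sqrt(x**2 - 4)) + C

Substitute x = 2·sec(θ), so dx = 2·sec(θ)*tan(θ) dθ and the radical becomes sqrt(x**2 - 4) = 2·tan(θ) by the Pythagorean identity.
Integrate the resulting trig expression in θ, then back-substitute sec(θ) = x/2, tan(θ) = sqrt(x**2 - 4)/2 (absorbing any constant into C).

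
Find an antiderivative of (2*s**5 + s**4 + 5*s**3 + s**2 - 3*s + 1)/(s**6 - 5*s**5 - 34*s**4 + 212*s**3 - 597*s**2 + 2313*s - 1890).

17947*log(s - 6)/2925 - 7511*log(s - 5)/1632 + 7*log(s - 1)/1600 + 1133*log(s + 7)/2496 + 127*log(s**2 + 9)/30600 + 1889*atan(s/3)/15300 + C

Factor the denominator: (s - 6)*(s - 5)*(s - 1)*(s + 7)*(s**2 + 9).
Partial-fraction decomposition: (127*s + 5667)/(15300*(s**2 + 9)) + 1133/(2496*(s + 7)) + 7/(1600*(s - 1)) - 7511/(1632*(s - 5)) + 17947/(2925*(s - 6)).
Integrate each term; A/(s−a) gives A·log|s−a|; the (Bs+D)/(s²+p²) term gives a log and an atan.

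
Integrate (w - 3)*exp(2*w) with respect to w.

Use integration by parts with u = w - 3, dv = exp(2*w) dw, so v = exp(2*w)/2.
Apply parts 1 times (tabular method): alternate signs, differentiate u down to 0, integrate dv up.

(2*w - 7)*exp(2*w)/4 + C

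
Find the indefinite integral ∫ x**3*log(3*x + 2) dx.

x**4*log(3*x + 2)/4 - x**4/16 + x**3/18 - x**2/18 + 2*x/27 - 4*log(3*x + 2)/81 + C

Use integration by parts with u = log(3*x + 2), dv = x**3 dx.
Then du = 3/(3*x + 2) dx and v = x**4/4.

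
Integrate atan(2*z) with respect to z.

z*atan(2*z) - log(4*z**2 + 1)/4 + C

Use integration by parts with u = arctan(2*z), dv = dz.
Then du = 2/(4*z**2 + 1) dz.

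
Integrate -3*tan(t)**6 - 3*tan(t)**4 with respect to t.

Let u = tan(t), so du = (tan(t)**2 + 1) dt.
Rewriting, the integral becomes -3·∫ u^4 du = -3·u^5/5.
Substituting back, u = tan(t).

-3*tan(t)**5/5 + C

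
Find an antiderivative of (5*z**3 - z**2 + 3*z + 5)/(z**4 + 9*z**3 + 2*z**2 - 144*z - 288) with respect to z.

Factor the denominator: (z - 4)*(z + 3)*(z + 4)*(z + 6).
Partial-fraction decomposition: 1129/(60*(z + 6)) - 343/(16*(z + 4)) + 148/(21*(z + 3)) + 321/(560*(z - 4)).
Integrate each term: A/(z−a) contributes A·log|z−a|.

321*log(z - 4)/560 + 148*log(z + 3)/21 - 343*log(z + 4)/16 + 1129*log(z + 6)/60 + C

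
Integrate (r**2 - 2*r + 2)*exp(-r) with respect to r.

Use integration by parts with u = r**2 - 2*r + 2, dv = exp(-r) dr, so v = -exp(-r).
Apply parts 2 times (tabular method): alternate signs, differentiate u down to 0, integrate dv up.

(-r**2 - 2)*exp(-r) + C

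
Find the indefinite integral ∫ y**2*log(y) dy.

y**3*log(y)/3 - y**3/9 + C

Use integration by parts with u = log(y), dv = y**2 dy.
Then du = 1/y dy and v = y**3/3.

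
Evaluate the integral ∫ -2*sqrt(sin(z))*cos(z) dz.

-4*sin(z)**(3/2)/3 + C

Let u = sin(z), so du = (cos(z)) dz.
Rewriting, the integral becomes -2·∫ √u du = -2·(2/3)u^(3/2).
Substituting back, u = sin(z).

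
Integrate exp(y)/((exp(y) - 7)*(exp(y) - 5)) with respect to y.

Let u = e^y, du = e^y dy.
The integral becomes ∫ du/((u-7)(u-5)); decompose into partial fractions.

log(exp(y) - 7)/2 - log(exp(y) - 5)/2 + C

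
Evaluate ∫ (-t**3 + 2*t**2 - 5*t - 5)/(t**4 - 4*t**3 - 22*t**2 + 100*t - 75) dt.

Factor the denominator: (t - 5)*(t - 3)*(t - 1)*(t + 5).
Partial-fraction decomposition: -13/(32*(t + 5)) - 3/(16*(t - 1)) + 29/(32*(t - 3)) - 21/(16*(t - 5)).
Integrate each term: A/(t−a) contributes A·log|t−a|.

-21*log(t - 5)/16 + 29*log(t - 3)/32 - 3*log(t - 1)/16 - 13*log(t + 5)/32 + C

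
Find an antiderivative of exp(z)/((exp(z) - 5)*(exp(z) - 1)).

log(exp(z) - 5)/4 - log(exp(z) - 1)/4 + C

Let u = e^z, du = e^z dz.
The integral becomes ∫ du/((u-5)(u-1)); decompose into partial fractions.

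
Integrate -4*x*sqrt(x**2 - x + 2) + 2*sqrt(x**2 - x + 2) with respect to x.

-4*(x**2 - x + 2)**(3/2)/3 + C

Let u = x**2 - x + 2, so du = (2*x - 1) dx.
Rewriting, the integral becomes -2·∫ √u du = -2·(2/3)u^(3/2).
Substituting back, u = x**2 - x + 2.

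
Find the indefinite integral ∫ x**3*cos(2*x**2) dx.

x**2*sin(2*x**2)/4 + cos(2*x**2)/8 + C

Let u = x², du = 2x dx; rewrite as (1/2)∫ u^1·cos(2u) du.
Now integrate by parts 1 time.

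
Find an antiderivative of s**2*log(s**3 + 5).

Let u = s**3 + 5, so du = (3*s**2) ds.
The integral becomes (1/3)·∫ log(u) du; integrate by parts with u′=log(u), dv′=du.

s**3*log(s**3 + 5)/3 - s**3/3 + 5*log(s**3 + 5)/3 + C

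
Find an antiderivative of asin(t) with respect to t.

Use integration by parts with u = arcsin(t), dv = dt.
Then du = 1/sqrt(-t**2 + 1) dt.

t*asin(t) + sqrt(-t**2 + 1) + C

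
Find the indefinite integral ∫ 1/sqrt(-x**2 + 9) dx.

Substitute x = 3·sin(θ), so dx = 3·cos(θ) dθ and the radical becomes sqrt(-x**2 + 9) = 3·cos(θ) by the Pythagorean identity.
Integrate the resulting trig expression in θ, then back-substitute θ = asin(x/3), sin(θ) = x/3, cos(θ) = sqrt(-x**2 + 9)/3 (absorbing any constant into C).

asin(x/3) + C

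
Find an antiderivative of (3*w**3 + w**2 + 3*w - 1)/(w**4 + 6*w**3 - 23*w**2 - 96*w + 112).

73*log(w - 4)/88 - log(w - 1)/20 - 63*log(w + 4)/40 + 167*log(w + 7)/44 + C

Factor the denominator: (w - 4)*(w - 1)*(w + 4)*(w + 7).
Partial-fraction decomposition: 167/(44*(w + 7)) - 63/(40*(w + 4)) - 1/(20*(w - 1)) + 73/(88*(w - 4)).
Integrate each term: A/(w−a) contributes A·log|w−a|.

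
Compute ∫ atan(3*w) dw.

Use integration by parts with u = arctan(3*w), dv = dw.
Then du = 3/(9*w**2 + 1) dw.

w*atan(3*w) - log(9*w**2 + 1)/6 + C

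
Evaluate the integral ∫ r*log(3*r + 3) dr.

Use integration by parts with u = log(3*r + 3), dv = r dr.
Then du = 3/(3*r + 3) dr and v = r**2/2.

r**2*log(3*r + 3)/2 - r**2/4 + r/2 - log(r + 1)/2 + C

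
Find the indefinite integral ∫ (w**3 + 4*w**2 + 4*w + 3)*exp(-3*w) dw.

(-9*w**3 - 45*w**2 - 66*w - 49)*exp(-3*w)/27 + C

Use integration by parts with u = w**3 + 4*w**2 + 4*w + 3, dv = exp(-3*w) dw, so v = -exp(-3*w)/3.
Apply parts 3 times (tabular method): alternate signs, differentiate u down to 0, integrate dv up.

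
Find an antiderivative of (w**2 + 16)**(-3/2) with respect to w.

w/(16*sqrt(w**2 + 16)) + C

Substitute w = 4·tan(θ), so dw = 4·sec(θ)^2 dθ and the radical becomes sqrt(w**2 + 16) = 4·sec(θ) by the Pythagorean identity.
Integrate the resulting trig expression in θ, then back-substitute tan(θ) = w/4, sec(θ) = sqrt(w**2 + 16)/4 (absorbing any constant into C).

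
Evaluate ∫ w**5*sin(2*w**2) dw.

Let u = w², du = 2w dw; rewrite as (1/2)∫ u^2·sin(2u) du.
Now integrate by parts 2 times.

-w**4*cos(2*w**2)/4 + w**2*sin(2*w**2)/4 + cos(2*w**2)/8 + C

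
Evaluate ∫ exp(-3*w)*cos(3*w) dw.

Let I denote the integral. Integrate by parts with u = cos(3*w), dv = exp(-3*w) dw, so v = -exp(-3*w)/3: I = -exp(-3*w)*cos(3*w)/3 − ∫ exp(-3*w)*sin(3*w) dw.
Apply parts again with u = sin(3*w), dv = exp(-3*w) dw: ∫ exp(-3*w)*sin(3*w) dw = -exp(-3*w)*sin(3*w)/3 + I. Substituting back brings back I: I = exp(-3*w)*sin(3*w)/3 - exp(-3*w)*cos(3*w)/3 − I.
Solving for I: (1 + 1)·I equals the remaining terms, so I = (1/2)·(exp(-3*w)*sin(3*w)/3 - exp(-3*w)*cos(3*w)/3).

exp(-3*w)*sin(3*w)/6 - exp(-3*w)*cos(3*w)/6 + C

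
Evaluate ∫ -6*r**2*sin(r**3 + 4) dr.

Let u = r**3 + 4, so du = (3*r**2) dr.
Rewriting, the integral becomes -2·∫ sin(u) du = -2·-cos(u).
Substituting back, u = r**3 + 4.

2*cos(r**3 + 4) + C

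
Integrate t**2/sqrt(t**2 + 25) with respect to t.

t*sqrt(t**2 + 25)/2 - 25*log(t + sqrt(t**2 + 25))/2 + C

Substitute t = 5·tan(θ), so dt = 5·sec(θ)^2 dθ and the radical becomes sqrt(t**2 + 25) = 5·sec(θ) by the Pythagorean identity.
Integrate the resulting trig expression in θ, then back-substitute tan(θ) = t/5, sec(θ) = sqrt(t**2 + 25)/5 (absorbing any constant into C).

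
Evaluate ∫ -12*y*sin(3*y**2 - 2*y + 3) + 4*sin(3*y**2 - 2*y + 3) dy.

Let u = 3*y**2 - 2*y + 3, so du = (6*y - 2) dy.
Rewriting, the integral becomes -2·∫ sin(u) du = -2·-cos(u).
Substituting back, u = 3*y**2 - 2*y + 3.

2*cos(3*y**2 - 2*y + 3) + C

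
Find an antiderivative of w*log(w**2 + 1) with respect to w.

Let u = w**2 + 1, so du = (2*w) dw.
The integral becomes (1/2)·∫ log(u) du; integrate by parts with u′=log(u), dv′=du.

w**2*log(w**2 + 1)/2 - w**2/2 + log(w**2 + 1)/2 + C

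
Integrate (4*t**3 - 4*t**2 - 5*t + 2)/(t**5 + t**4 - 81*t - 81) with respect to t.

Factor the denominator: (t - 3)*(t + 1)*(t + 3)*(t**2 + 9).
Partial-fraction decomposition: (79*t + 331)/(180*(t**2 + 9)) - 127/(216*(t + 3)) + 1/(80*(t + 1)) + 59/(432*(t - 3)).
Integrate each term; A/(t−a) gives A·log|t−a|; the (Bt+D)/(t²+p²) term gives a log and an atan.

59*log(t - 3)/432 + log(t + 1)/80 - 127*log(t + 3)/216 + 79*log(t**2 + 9)/360 + 331*atan(t/3)/540 + C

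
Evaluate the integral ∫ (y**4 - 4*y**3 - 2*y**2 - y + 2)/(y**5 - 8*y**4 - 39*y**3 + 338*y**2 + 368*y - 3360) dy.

463*log(y - 7)/198 - 89*log(y - 6)/55 - 17*log(y - 4)/216 - 243*log(y + 4)/440 + 541*log(y + 5)/594 + C

Factor the denominator: (y - 7)*(y - 6)*(y - 4)*(y + 4)*(y + 5).
Partial-fraction decomposition: 541/(594*(y + 5)) - 243/(440*(y + 4)) - 17/(216*(y - 4)) - 89/(55*(y - 6)) + 463/(198*(y - 7)).
Integrate each term: A/(y−a) contributes A·log|y−a|.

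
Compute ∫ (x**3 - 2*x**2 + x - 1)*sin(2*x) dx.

-x**3*cos(2*x)/2 + 3*x**2*sin(2*x)/4 + x**2*cos(2*x) - x*sin(2*x) + x*cos(2*x)/4 - sin(2*x)/8 + C

Use integration by parts with u = x**3 - 2*x**2 + x - 1, dv = sin(2*x) dx, so v = -cos(2*x)/2.
Apply parts 3 times (tabular method): alternate signs, differentiate u down to 0, integrate dv up.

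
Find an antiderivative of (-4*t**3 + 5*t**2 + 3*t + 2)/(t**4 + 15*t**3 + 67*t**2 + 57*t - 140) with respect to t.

log(t - 1)/40 - 326*log(t + 4)/15 + 51*log(t + 5) - 799*log(t + 7)/24 + C

Factor the denominator: (t - 1)*(t + 4)*(t + 5)*(t + 7).
Partial-fraction decomposition: -799/(24*(t + 7)) + 51/(t + 5) - 326/(15*(t + 4)) + 1/(40*(t - 1)).
Integrate each term: A/(t−a) contributes A·log|t−a|.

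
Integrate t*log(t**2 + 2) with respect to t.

Let u = t**2 + 2, so du = (2*t) dt.
The integral becomes (1/2)·∫ log(u) du; integrate by parts with u′=log(u), dv′=du.

t**2*log(t**2 + 2)/2 - t**2/2 + log(t**2 + 2) + C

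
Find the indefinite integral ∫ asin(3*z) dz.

z*asin(3*z) + sqrt(-9*z**2 + 1)/3 + C

Use integration by parts with u = arcsin(3*z), dv = dz.
Then du = 3/sqrt(-9*z**2 + 1) dz.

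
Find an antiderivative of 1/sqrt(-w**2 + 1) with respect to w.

Substitute w = sin(θ), so dw = cos(θ) dθ and the radical becomes sqrt(-w**2 + 1) = cos(θ) by the Pythagorean identity.
Integrate the resulting trig expression in θ, then back-substitute θ = asin(w), sin(θ) = w, cos(θ) = sqrt(-w**2 + 1) (absorbing any constant into C).

asin(w) + C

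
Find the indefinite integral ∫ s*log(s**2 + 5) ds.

s**2*log(s**2 + 5)/2 - s**2/2 + 5*log(s**2 + 5)/2 + C

Let u = s**2 + 5, so du = (2*s) ds.
The integral becomes (1/2)·∫ log(u) du; integrate by parts with u′=log(u), dv′=du.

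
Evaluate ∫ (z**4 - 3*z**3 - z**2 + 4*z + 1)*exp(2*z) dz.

(4*z**4 - 20*z**3 + 26*z**2 - 10*z + 9)*exp(2*z)/8 + C

Use integration by parts with u = z**4 - 3*z**3 - z**2 + 4*z + 1, dv = exp(2*z) dz, so v = exp(2*z)/2.
Apply parts 4 times (tabular method): alternate signs, differentiate u down to 0, integrate dv up.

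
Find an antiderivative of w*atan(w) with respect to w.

w**2*atan(w)/2 - w/2 + atan(w)/2 + C

Use integration by parts with u = arctan(w), dv = w dw.
Then du = 1/(w**2 + 1) dw.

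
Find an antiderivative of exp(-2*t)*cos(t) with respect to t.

exp(-2*t)*sin(t)/5 - 2*exp(-2*t)*cos(t)/5 + C

Let I denote the integral. Integrate by parts with u = cos(t), dv = exp(-2*t) dt, so v = -exp(-2*t)/2: I = -exp(-2*t)*cos(t)/2 − (1/2)·∫ exp(-2*t)*sin(t) dt.
Apply parts again with u = sin(t), dv = exp(-2*t) dt: ∫ exp(-2*t)*sin(t) dt = -exp(-2*t)*sin(t)/2 + (1/2)·I. Substituting back brings back I: I = exp(-2*t)*sin(t)/4 - exp(-2*t)*cos(t)/2 − (1/4)·I.
Solving for I: (1 + 1/4)·I equals the remaining terms, so I = (4/5)·(exp(-2*t)*sin(t)/4 - exp(-2*t)*cos(t)/2).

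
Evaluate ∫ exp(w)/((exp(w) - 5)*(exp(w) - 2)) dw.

Let u = e^w, du = e^w dw.
The integral becomes ∫ du/((u-5)(u-2)); decompose into partial fractions.

log(exp(w) - 5)/3 - log(exp(w) - 2)/3 + C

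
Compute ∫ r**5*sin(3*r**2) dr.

Let u = r², du = 2r dr; rewrite as (1/2)∫ u^2·sin(3u) du.
Now integrate by parts 2 times.

-r**4*cos(3*r**2)/6 + r**2*sin(3*r**2)/9 + cos(3*r**2)/27 + C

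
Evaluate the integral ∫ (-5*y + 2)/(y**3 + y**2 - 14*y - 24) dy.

-3*log(y - 4)/7 - 2*log(y + 2) + 17*log(y + 3)/7 + C

Factor the denominator: (y - 4)*(y + 2)*(y + 3).
Partial-fraction decomposition: 17/(7*(y + 3)) - 2/(y + 2) - 3/(7*(y - 4)).
Integrate each term: A/(y−a) contributes A·log|y−a|.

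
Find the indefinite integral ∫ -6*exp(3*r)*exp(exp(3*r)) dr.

Let u = exp(3*r), so du = (3*exp(3*r)) dr.
Rewriting, the integral becomes -2·∫ e^u du = -2·e^u.
Substituting back, u = exp(3*r).

-2*exp(exp(3*r)) + C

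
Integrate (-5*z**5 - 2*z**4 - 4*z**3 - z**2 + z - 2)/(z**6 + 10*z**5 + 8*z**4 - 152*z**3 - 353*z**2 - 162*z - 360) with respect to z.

-2951*log(z - 4)/5355 - 1147*log(z + 3)/420 + 14843*log(z + 5)/468 - 18554*log(z + 6)/555 - 129*log(z**2 + 1)/81770 + 549*atan(z)/81770 + C

Factor the denominator: (z - 4)*(z + 3)*(z + 5)*(z + 6)*(z**2 + 1).
Partial-fraction decomposition: -3*(86*z - 183)/(81770*(z**2 + 1)) - 18554/(555*(z + 6)) + 14843/(468*(z + 5)) - 1147/(420*(z + 3)) - 2951/(5355*(z - 4)).
Integrate each term; A/(z−a) gives A·log|z−a|; the (Bz+D)/(z²+p²) term gives a log and an atan.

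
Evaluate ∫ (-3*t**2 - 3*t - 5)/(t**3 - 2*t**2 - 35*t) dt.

log(t)/7 - 173*log(t - 7)/84 - 13*log(t + 5)/12 + C

Factor the denominator: t*(t - 7)*(t + 5).
Partial-fraction decomposition: -13/(12*(t + 5)) - 173/(84*(t - 7)) + 1/(7*t).
Integrate each term: A/(t−a) contributes A·log|t−a|.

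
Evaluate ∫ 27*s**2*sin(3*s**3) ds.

-3*cos(3*s**3) + C

Let u = 3*s**3, so du = (9*s**2) ds.
Rewriting, the integral becomes 3·∫ sin(u) du = 3·-cos(u).
Substituting back, u = 3*s**3.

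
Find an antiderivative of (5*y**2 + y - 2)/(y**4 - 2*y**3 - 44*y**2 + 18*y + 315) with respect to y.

Factor the denominator: (y - 7)*(y - 3)*(y + 3)*(y + 5).
Partial-fraction decomposition: -59/(96*(y + 5)) + 1/(3*(y + 3)) - 23/(96*(y - 3)) + 25/(48*(y - 7)).
Integrate each term: A/(y−a) contributes A·log|y−a|.

25*log(y - 7)/48 - 23*log(y - 3)/96 + log(y + 3)/3 - 59*log(y + 5)/96 + C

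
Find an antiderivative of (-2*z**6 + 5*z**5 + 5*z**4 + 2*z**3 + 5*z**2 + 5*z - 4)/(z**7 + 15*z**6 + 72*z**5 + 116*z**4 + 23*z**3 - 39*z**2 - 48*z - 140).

Factor the denominator: (z - 1)*(z + 2)**2*(z + 5)*(z + 7)*(z**2 + 1).
Partial-fraction decomposition: -(511*z + 123)/(16250*(z**2 + 1)) - 9619/(625*(z + 7)) + 5488/(351*(z + 5)) - 279/(125*(z + 2)) + 218/(225*(z + 2)**2) + 1/(54*(z - 1)).
Integrate each term; A/(z−a) gives A·log|z−a|; the (Bz+D)/(z²+p²) term gives a log and an atan.

log(z - 1)/54 - 279*log(z + 2)/125 + 5488*log(z + 5)/351 - 9619*log(z + 7)/625 - 511*log(z**2 + 1)/32500 - 123*atan(z)/16250 - 218/(225*z + 450) + C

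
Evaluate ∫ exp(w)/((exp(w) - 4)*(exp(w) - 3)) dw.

Let u = e^w, du = e^w dw.
The integral becomes ∫ du/((u-4)(u-3)); decompose into partial fractions.

log(exp(w) - 4) - log(exp(w) - 3) + C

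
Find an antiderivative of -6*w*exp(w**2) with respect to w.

-3*exp(w**2) + C

Let u = w**2, so du = (2*w) dw.
Rewriting, the integral becomes -3·∫ e^u du = -3·e^u.
Substituting back, u = w**2.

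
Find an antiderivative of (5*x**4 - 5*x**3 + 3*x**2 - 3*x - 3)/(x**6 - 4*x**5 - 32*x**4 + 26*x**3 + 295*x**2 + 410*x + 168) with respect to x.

1157*log(x - 7)/1920 - 331*log(x - 4)/1050 - 2371*log(x + 1)/3200 + 5*log(x + 2)/2 - 573*log(x + 3)/280 - 13/(80*x + 80) + C

Factor the denominator: (x - 7)*(x - 4)*(x + 1)**2*(x + 2)*(x + 3).
Partial-fraction decomposition: -573/(280*(x + 3)) + 5/(2*(x + 2)) - 2371/(3200*(x + 1)) + 13/(80*(x + 1)**2) - 331/(1050*(x - 4)) + 1157/(1920*(x - 7)).
Integrate each term; A/(x−a) gives A·log|x−a|; A/(x−a)² gives −A/(x−a).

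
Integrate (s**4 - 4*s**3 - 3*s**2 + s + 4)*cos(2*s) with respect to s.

s**4*sin(2*s)/2 - 2*s**3*sin(2*s) + s**3*cos(2*s) - 3*s**2*sin(2*s) - 3*s**2*cos(2*s) + 7*s*sin(2*s)/2 - 3*s*cos(2*s) + 7*sin(2*s)/2 + 7*cos(2*s)/4 + C

Use integration by parts with u = s**4 - 4*s**3 - 3*s**2 + s + 4, dv = cos(2*s) ds, so v = sin(2*s)/2.
Apply parts 4 times (tabular method): alternate signs, differentiate u down to 0, integrate dv up.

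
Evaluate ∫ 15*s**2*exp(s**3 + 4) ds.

5*exp(s**3 + 4) + C

Let u = s**3 + 4, so du = (3*s**2) ds.
Rewriting, the integral becomes 5·∫ e^u du = 5·e^u.
Substituting back, u = s**3 + 4.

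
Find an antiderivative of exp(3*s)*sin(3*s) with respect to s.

exp(3*s)*sin(3*s)/6 - exp(3*s)*cos(3*s)/6 + C

Let I denote the integral. Integrate by parts with u = sin(3*s), dv = exp(3*s) ds, so v = exp(3*s)/3: I = exp(3*s)*sin(3*s)/3 − ∫ exp(3*s)*cos(3*s) ds.
Apply parts again with u = cos(3*s), dv = exp(3*s) ds: ∫ exp(3*s)*cos(3*s) ds = exp(3*s)*cos(3*s)/3 + I. Substituting back brings back I: I = exp(3*s)*sin(3*s)/3 - exp(3*s)*cos(3*s)/3 − I.
Solving for I: (1 + 1)·I equals the remaining terms, so I = (1/2)·(exp(3*s)*sin(3*s)/3 - exp(3*s)*cos(3*s)/3).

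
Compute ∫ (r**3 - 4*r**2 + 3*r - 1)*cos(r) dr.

r**3*sin(r) - 4*r**2*sin(r) + 3*r**2*cos(r) - 3*r*sin(r) - 8*r*cos(r) + 7*sin(r) - 3*cos(r) + C

Use integration by parts with u = r**3 - 4*r**2 + 3*r - 1, dv = cos(r) dr, so v = sin(r).
Apply parts 3 times (tabular method): alternate signs, differentiate u down to 0, integrate dv up.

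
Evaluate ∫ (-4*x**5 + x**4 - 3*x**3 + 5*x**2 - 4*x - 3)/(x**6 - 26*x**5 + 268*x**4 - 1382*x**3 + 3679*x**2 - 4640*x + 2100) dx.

-32821*log(x - 7)/60 + 30303*log(x - 6)/20 - 8743*log(x - 5)/9 - 127*log(x - 2)/180 + log(x - 1)/60 + 3037/(6*x - 30) + C

Factor the denominator: (x - 7)*(x - 6)*(x - 5)**2*(x - 2)*(x - 1).
Partial-fraction decomposition: 1/(60*(x - 1)) - 127/(180*(x - 2)) - 8743/(9*(x - 5)) - 3037/(6*(x - 5)**2) + 30303/(20*(x - 6)) - 32821/(60*(x - 7)).
Integrate each term; A/(x−a) gives A·log|x−a|; A/(x−a)² gives −A/(x−a).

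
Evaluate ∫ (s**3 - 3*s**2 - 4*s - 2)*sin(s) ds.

Use integration by parts with u = s**3 - 3*s**2 - 4*s - 2, dv = sin(s) ds, so v = -cos(s).
Apply parts 3 times (tabular method): alternate signs, differentiate u down to 0, integrate dv up.

-s**3*cos(s) + 3*s**2*sin(s) + 3*s**2*cos(s) - 6*s*sin(s) + 10*s*cos(s) - 10*sin(s) - 4*cos(s) + C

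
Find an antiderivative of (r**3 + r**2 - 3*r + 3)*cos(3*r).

r**3*sin(3*r)/3 + r**2*sin(3*r)/3 + r**2*cos(3*r)/3 - 11*r*sin(3*r)/9 + 2*r*cos(3*r)/9 + 25*sin(3*r)/27 - 11*cos(3*r)/27 + C

Use integration by parts with u = r**3 + r**2 - 3*r + 3, dv = cos(3*r) dr, so v = sin(3*r)/3.
Apply parts 3 times (tabular method): alternate signs, differentiate u down to 0, integrate dv up.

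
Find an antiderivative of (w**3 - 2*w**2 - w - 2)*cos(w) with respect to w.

w**3*sin(w) - 2*w**2*sin(w) + 3*w**2*cos(w) - 7*w*sin(w) - 4*w*cos(w) + 2*sin(w) - 7*cos(w) + C

Use integration by parts with u = w**3 - 2*w**2 - w - 2, dv = cos(w) dw, so v = sin(w).
Apply parts 3 times (tabular method): alternate signs, differentiate u down to 0, integrate dv up.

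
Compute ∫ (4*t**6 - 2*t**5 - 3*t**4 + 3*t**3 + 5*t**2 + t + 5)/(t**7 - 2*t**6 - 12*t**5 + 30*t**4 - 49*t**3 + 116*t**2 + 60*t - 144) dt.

606587*log(t - 3)/264992 + 13*log(t - 1)/200 - 3*log(t + 1)/160 + 5851*log(t + 4)/4900 + 7953*log(t**2 + 4)/33800 + 1346*atan(t/2)/4225 - 2321/(728*t - 2184) + C

Factor the denominator: (t - 3)**2*(t - 1)*(t + 1)*(t + 4)*(t**2 + 4).
Partial-fraction decomposition: (7953*t + 10768)/(16900*(t**2 + 4)) + 5851/(4900*(t + 4)) - 3/(160*(t + 1)) + 13/(200*(t - 1)) + 606587/(264992*(t - 3)) + 2321/(728*(t - 3)**2).
Integrate each term; A/(t−a) gives A·log|t−a|; the (Bt+D)/(t²+p²) term gives a log and an atan.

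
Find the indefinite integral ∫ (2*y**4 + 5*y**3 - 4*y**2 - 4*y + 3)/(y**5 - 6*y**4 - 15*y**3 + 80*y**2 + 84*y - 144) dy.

Factor the denominator: (y - 6)*(y - 4)*(y - 1)*(y + 2)*(y + 3).
Partial-fraction decomposition: 1/(42*(y + 3)) + 13/(144*(y + 2)) + 1/(90*(y - 1)) - 755/(252*(y - 4)) + 1169/(240*(y - 6)).
Integrate each term: A/(y−a) contributes A·log|y−a|.

1169*log(y - 6)/240 - 755*log(y - 4)/252 + log(y - 1)/90 + 13*log(y + 2)/144 + log(y + 3)/42 + C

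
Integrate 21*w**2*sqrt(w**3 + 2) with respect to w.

Let u = w**3 + 2, so du = (3*w**2) dw.
Rewriting, the integral becomes 7·∫ √u du = 7·(2/3)u^(3/2).
Substituting back, u = w**3 + 2.

14*(w**3 + 2)**(3/2)/3 + C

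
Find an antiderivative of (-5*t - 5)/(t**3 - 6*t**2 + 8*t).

Factor the denominator: t*(t - 4)*(t - 2).
Partial-fraction decomposition: 15/(4*(t - 2)) - 25/(8*(t - 4)) - 5/(8*t).
Integrate each term: A/(t−a) contributes A·log|t−a|.

-5*log(t)/8 - 25*log(t - 4)/8 + 15*log(t - 2)/4 + C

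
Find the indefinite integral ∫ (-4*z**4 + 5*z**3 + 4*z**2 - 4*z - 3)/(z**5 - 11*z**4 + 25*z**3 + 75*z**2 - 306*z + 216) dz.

Factor the denominator: (z - 6)*(z - 4)*(z - 3)*(z - 1)*(z + 3).
Partial-fraction decomposition: -23/(84*(z + 3)) + 1/(60*(z - 1)) - 14/(3*(z - 3)) + 659/(42*(z - 4)) - 443/(30*(z - 6)).
Integrate each term: A/(z−a) contributes A·log|z−a|.

-443*log(z - 6)/30 + 659*log(z - 4)/42 - 14*log(z - 3)/3 + log(z - 1)/60 - 23*log(z + 3)/84 + C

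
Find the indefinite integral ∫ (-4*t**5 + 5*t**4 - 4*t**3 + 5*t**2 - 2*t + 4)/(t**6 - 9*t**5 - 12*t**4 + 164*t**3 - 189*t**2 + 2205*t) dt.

4*log(t)/2205 - 4667305*log(t - 7)/1483524 - 2033*log(t + 5)/3060 - 49241*log(t**2 + 9)/514692 - 20905*atan(t/3)/85782 + 7045/(609*t - 4263) + C

Factor the denominator: t*(t - 7)**2*(t + 5)*(t**2 + 9).
Partial-fraction decomposition: -(49241*t + 188145)/(257346*(t**2 + 9)) - 2033/(3060*(t + 5)) - 4667305/(1483524*(t - 7)) - 7045/(609*(t - 7)**2) + 4/(2205*t).
Integrate each term; A/(t−a) gives A·log|t−a|; the (Bt+D)/(t²+p²) term gives a log and an atan.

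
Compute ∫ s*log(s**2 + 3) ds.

Let u = s**2 + 3, so du = (2*s) ds.
The integral becomes (1/2)·∫ log(u) du; integrate by parts with u′=log(u), dv′=du.

s**2*log(s**2 + 3)/2 - s**2/2 + 3*log(s**2 + 3)/2 + C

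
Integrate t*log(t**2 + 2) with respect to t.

t**2*log(t**2 + 2)/2 - t**2/2 + log(t**2 + 2) + C

Let u = t**2 + 2, so du = (2*t) dt.
The integral becomes (1/2)·∫ log(u) du; integrate by parts with u′=log(u), dv′=du.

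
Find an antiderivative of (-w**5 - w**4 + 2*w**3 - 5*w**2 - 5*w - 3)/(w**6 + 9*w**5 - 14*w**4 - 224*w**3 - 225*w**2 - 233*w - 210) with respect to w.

Factor the denominator: (w - 5)*(w + 1)*(w + 6)*(w + 7)*(w**2 + 1).
Partial-fraction decomposition: (69*w + 67)/(3700*(w**2 + 1)) - 13507/(3600*(w + 7)) + 1179/(407*(w + 6)) + 1/(72*(w + 1)) - 281/(1584*(w - 5)).
Integrate each term; A/(w−a) gives A·log|w−a|; the (Bw+D)/(w²+p²) term gives a log and an atan.

-281*log(w - 5)/1584 + log(w + 1)/72 + 1179*log(w + 6)/407 - 13507*log(w + 7)/3600 + 69*log(w**2 + 1)/7400 + 67*atan(w)/3700 + C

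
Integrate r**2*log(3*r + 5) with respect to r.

r**3*log(3*r + 5)/3 - r**3/9 + 5*r**2/18 - 25*r/27 + 125*log(3*r + 5)/81 + C

Use integration by parts with u = log(3*r + 5), dv = r**2 dr.
Then du = 3/(3*r + 5) dr and v = r**3/3.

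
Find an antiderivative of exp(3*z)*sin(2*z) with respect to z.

Let I denote the integral. Integrate by parts with u = sin(2*z), dv = exp(3*z) dz, so v = exp(3*z)/3: I = exp(3*z)*sin(2*z)/3 − (2/3)·∫ exp(3*z)*cos(2*z) dz.
Apply parts again with u = cos(2*z), dv = exp(3*z) dz: ∫ exp(3*z)*cos(2*z) dz = exp(3*z)*cos(2*z)/3 + (2/3)·I. Substituting back brings back I: I = exp(3*z)*sin(2*z)/3 - 2*exp(3*z)*cos(2*z)/9 − (4/9)·I.
Solving for I: (1 + 4/9)·I equals the remaining terms, so I = (9/13)·(exp(3*z)*sin(2*z)/3 - 2*exp(3*z)*cos(2*z)/9).

3*exp(3*z)*sin(2*z)/13 - 2*exp(3*z)*cos(2*z)/13 + C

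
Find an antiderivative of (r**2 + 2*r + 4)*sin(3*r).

Use integration by parts with u = r**2 + 2*r + 4, dv = sin(3*r) dr, so v = -cos(3*r)/3.
Apply parts 2 times (tabular method): alternate signs, differentiate u down to 0, integrate dv up.

-r**2*cos(3*r)/3 + 2*r*sin(3*r)/9 - 2*r*cos(3*r)/3 + 2*sin(3*r)/9 - 34*cos(3*r)/27 + C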